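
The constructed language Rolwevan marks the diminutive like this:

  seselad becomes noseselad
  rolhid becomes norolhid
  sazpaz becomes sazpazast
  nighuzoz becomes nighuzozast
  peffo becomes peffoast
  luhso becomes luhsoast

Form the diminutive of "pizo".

"pizo" ends in -o. The stems ending in -o (peffo → peffoast, luhso → luhsoast) add -ast.
The other pattern: stems ending in -d add the prefix no-.
So pizo → pizoast.

pizoast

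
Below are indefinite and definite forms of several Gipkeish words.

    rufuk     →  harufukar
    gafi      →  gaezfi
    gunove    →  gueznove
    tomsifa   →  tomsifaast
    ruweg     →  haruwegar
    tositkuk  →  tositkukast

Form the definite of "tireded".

"tireded" begins with t-. The stems beginning with t- (tomsifa → tomsifaast, tositkuk → tositkukast) add -ast.
The other patterns: stems beginning with g- insert -ez- after the first vowel; stems beginning with r- add ha- … -ar around the stem.
So tireded → tirededast.

tirededast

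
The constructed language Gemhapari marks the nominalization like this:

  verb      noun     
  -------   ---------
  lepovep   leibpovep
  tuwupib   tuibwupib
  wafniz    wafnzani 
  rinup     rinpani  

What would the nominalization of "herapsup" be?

heibrapsup

lepovep and rinup both end in -p yet inflect differently (leibpovep, rinpani), so the final letter is not what conditions the rule; the number of vowels is.
"herapsup" has 3 vowels. The stems with 3 vowels (lepovep → leibpovep, tuwupib → tuibwupib) insert -ib- after the first vowel.
The other pattern: stems with 2 vowels delete the last vowel and add -ani.
So herapsup → heibrapsup.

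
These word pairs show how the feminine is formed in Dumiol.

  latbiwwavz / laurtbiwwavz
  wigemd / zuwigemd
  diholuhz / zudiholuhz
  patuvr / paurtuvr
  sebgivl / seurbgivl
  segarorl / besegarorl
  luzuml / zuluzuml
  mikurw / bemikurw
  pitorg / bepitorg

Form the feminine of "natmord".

benatmord

segarorl and sebgivl both end in -l yet inflect differently (besegarorl, seurbgivl), so the final letter is not what conditions the rule; the second-to-last letter is.
"natmord" has second-to-last letter 'r'. The stems whose second-to-last letter is 'r' (mikurw → bemikurw, segarorl → besegarorl, pitorg → bepitorg) add the prefix be-.
The other patterns: stems whose second-to-last letter is 'v' insert -ur- after the first vowel; stems whose second-to-last letter is 'h' or 'm' add the prefix zu-.
So natmord → benatmord.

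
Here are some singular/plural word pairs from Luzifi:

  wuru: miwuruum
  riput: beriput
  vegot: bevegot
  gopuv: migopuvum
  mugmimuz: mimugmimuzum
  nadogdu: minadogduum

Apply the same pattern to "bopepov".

riput and nadogdu both have last vowel 'u' yet inflect differently (beriput, minadogduum), so the last vowel is not what conditions the rule; the final letter is.
"bopepov" ends in -v. The one such stem in the data (gopuv → migopuvum) adds mi- … -um around the stem, so the same rule applies.
The other pattern: stems ending in -t add the prefix be-.
So bopepov → mibopepovum.

mibopepovum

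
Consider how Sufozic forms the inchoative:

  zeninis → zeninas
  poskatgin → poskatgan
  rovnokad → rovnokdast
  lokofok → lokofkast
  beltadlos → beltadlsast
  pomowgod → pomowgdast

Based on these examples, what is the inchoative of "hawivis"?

hawivas

zeninis and beltadlos both end in -s yet inflect differently (zeninas, beltadlsast), so the final letter is not what conditions the rule; the last vowel is.
"hawivis" has last vowel 'i'. The stems whose last vowel is 'i' (zeninis → zeninas, poskatgin → poskatgan) change the last vowel to 'a'.
The other pattern: stems whose last vowel is 'a' or 'o' delete the last vowel and add -ast.
So hawivis → hawivas.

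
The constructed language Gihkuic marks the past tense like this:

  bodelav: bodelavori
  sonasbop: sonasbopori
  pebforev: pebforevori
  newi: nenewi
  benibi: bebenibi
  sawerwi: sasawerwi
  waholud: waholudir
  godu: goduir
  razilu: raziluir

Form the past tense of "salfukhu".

salfukhuir

bodelav and benibi both begin with b- yet inflect differently (bodelavori, bebenibi), so the first letter is not what conditions the rule; the final letter is.
"salfukhu" ends in -u. The stems ending in -u (godu → goduir, razilu → raziluir) add -ir.
So salfukhu → salfukhuir.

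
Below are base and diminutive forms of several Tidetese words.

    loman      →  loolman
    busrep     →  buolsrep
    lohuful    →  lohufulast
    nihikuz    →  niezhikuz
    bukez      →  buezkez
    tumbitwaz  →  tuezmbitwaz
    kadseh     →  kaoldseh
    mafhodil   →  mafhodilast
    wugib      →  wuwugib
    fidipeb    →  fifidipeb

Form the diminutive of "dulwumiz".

duezlwumiz

wugib and mafhodil both have last vowel 'i' yet inflect differently (wuwugib, mafhodilast), so the last vowel is not what conditions the rule; the final letter is.
"dulwumiz" ends in -z. The stems ending in -z (bukez → buezkez, tumbitwaz → tuezmbitwaz, nihikuz → niezhikuz) insert -ez- after the first vowel.
So dulwumiz → duezlwumiz.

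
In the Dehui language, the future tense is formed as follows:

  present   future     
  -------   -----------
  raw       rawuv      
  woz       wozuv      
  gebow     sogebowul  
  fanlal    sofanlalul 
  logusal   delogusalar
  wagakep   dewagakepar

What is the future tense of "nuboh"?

raw and gebow both end in -w yet inflect differently (rawuv, sogebowul), so the final letter is not what conditions the rule; the number of vowels is.
"nuboh" has 2 vowels. The stems with 2 vowels (gebow → sogebowul, fanlal → sofanlalul) add so- … -ul around the stem.
So nuboh → sonubohul.

sonubohul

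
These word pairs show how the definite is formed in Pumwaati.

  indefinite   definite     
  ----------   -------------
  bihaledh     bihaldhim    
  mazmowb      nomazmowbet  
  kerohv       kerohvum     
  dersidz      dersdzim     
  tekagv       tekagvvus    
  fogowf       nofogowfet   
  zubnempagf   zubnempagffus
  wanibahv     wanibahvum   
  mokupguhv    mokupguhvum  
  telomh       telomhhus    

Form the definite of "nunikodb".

nunikdbim

"nunikodb" has second-to-last letter 'd'. The stems whose second-to-last letter is 'd' (dersidz → dersdzim, bihaledh → bihaldhim) delete the last vowel and add -im.
So nunikodb → nunikdbim.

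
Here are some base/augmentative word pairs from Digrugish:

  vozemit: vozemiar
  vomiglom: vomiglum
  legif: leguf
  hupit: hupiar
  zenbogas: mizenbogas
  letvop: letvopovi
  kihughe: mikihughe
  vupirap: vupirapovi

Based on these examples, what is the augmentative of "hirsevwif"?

hirsevwuf

vupirap and zenbogas both have last vowel 'a' yet inflect differently (vupirapovi, mizenbogas), so the last vowel is not what conditions the rule; the final letter is.
"hirsevwif" ends in -f. The one such stem in the data (legif → leguf) changes the last vowel to 'u' (as does vomiglom), so the same rule applies.
So hirsevwif → hirsevwuf.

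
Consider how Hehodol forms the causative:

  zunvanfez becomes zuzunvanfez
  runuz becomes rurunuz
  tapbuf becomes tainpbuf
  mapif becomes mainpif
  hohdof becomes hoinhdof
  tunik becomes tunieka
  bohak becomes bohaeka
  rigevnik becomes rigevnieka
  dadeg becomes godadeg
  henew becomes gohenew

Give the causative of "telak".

telaeka

runuz and tapbuf both have last vowel 'u' yet inflect differently (rurunuz, tainpbuf), so the last vowel is not what conditions the rule; the final letter is.
"telak" ends in -k. The stems ending in -k (tunik → tunieka, bohak → bohaeka, rigevnik → rigevnieka) drop the final letter and add -eka.
The other patterns: stems ending in -z repeat the first consonant+vowel as a prefix; stems ending in -f insert -in- after the first vowel; stems ending in -g or -w add the prefix go-.
So telak → telaeka.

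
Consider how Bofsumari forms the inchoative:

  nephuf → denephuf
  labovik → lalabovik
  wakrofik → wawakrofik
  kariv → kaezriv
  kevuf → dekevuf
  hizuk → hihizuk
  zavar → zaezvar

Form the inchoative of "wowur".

woezwur

hizuk and nephuf both have last vowel 'u' yet inflect differently (hihizuk, denephuf), so the last vowel is not what conditions the rule; the final letter is.
"wowur" ends in -r. The one such stem in the data (zavar → zaezvar) inserts -ez- after the first vowel (as does kariv), so the same rule applies.
So wowur → woezwur.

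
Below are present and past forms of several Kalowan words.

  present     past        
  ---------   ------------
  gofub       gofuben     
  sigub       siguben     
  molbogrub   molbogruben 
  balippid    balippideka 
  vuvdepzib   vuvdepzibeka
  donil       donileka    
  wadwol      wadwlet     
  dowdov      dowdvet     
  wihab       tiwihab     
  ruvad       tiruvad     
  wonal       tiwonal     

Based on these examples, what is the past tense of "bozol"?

bozlet

gofub and vuvdepzib both end in -b yet inflect differently (gofuben, vuvdepzibeka), so the final letter is not what conditions the rule; the last vowel is.
"bozol" has last vowel 'o'. The stems whose last vowel is 'o' (wadwol → wadwlet, dowdov → dowdvet) delete the last vowel and add -et.
So bozol → bozlet.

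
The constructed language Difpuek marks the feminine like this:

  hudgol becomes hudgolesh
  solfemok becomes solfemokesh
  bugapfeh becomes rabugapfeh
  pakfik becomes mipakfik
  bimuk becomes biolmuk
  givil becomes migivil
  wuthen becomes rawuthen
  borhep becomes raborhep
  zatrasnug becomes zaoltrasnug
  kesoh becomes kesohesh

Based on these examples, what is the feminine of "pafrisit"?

bimuk and pakfik both end in -k yet inflect differently (biolmuk, mipakfik), so the final letter is not what conditions the rule; the last vowel is.
"pafrisit" has last vowel 'i'. The stems whose last vowel is 'i' (givil → migivil, pakfik → mipakfik) add the prefix mi-.
The other patterns: stems whose last vowel is 'u' insert -ol- after the first vowel; stems whose last vowel is 'o' add -esh; stems whose last vowel is 'e' add the prefix ra-.
So pafrisit → mipafrisit.

mipafrisit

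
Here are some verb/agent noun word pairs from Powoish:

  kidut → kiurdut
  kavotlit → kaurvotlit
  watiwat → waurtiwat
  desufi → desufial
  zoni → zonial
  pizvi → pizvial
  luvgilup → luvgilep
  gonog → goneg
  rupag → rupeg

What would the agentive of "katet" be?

kaurtet

kavotlit and desufi both have last vowel 'i' yet inflect differently (kaurvotlit, desufial), so the last vowel is not what conditions the rule; the final letter is.
"katet" ends in -t. The stems ending in -t (kidut → kiurdut, kavotlit → kaurvotlit, watiwat → waurtiwat) insert -ur- after the first vowel.
The other patterns: stems ending in -i add -al; stems ending in -g or -p change the last vowel to 'e'.
So katet → kaurtet.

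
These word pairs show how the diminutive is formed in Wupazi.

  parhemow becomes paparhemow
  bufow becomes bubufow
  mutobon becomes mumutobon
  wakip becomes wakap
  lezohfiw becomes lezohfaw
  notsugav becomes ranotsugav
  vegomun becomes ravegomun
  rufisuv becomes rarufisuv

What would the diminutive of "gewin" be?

gewan

parhemow and lezohfiw both end in -w yet inflect differently (paparhemow, lezohfaw), so the final letter is not what conditions the rule; the last vowel is.
"gewin" has last vowel 'i'. The stems whose last vowel is 'i' (wakip → wakap, lezohfiw → lezohfaw) change the last vowel to 'a'.
So gewin → gewan.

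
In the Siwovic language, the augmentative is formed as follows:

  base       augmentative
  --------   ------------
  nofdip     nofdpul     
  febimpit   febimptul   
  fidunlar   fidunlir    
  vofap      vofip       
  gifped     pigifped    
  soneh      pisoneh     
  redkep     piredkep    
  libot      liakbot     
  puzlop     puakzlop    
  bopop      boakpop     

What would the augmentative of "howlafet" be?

nofdip and vofap both end in -p yet inflect differently (nofdpul, vofip), so the final letter is not what conditions the rule; the last vowel is.
"howlafet" has last vowel 'e'. The stems whose last vowel is 'e' (gifped → pigifped, soneh → pisoneh, redkep → piredkep) add the prefix pi-.
The other patterns: stems whose last vowel is 'i' delete the last vowel and add -ul; stems whose last vowel is 'a' change the last vowel to 'i'; stems whose last vowel is 'o' insert -ak- after the first vowel.
So howlafet → pihowlafet.

pihowlafet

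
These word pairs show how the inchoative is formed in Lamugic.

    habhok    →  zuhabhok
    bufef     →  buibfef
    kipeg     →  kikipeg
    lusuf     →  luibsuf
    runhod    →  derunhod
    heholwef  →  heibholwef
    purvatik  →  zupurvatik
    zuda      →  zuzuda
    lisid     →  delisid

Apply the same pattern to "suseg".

sususeg

purvatik and lisid both have last vowel 'i' yet inflect differently (zupurvatik, delisid), so the last vowel is not what conditions the rule; the final letter is.
"suseg" ends in -g. The one such stem in the data (kipeg → kikipeg) repeats the first consonant+vowel as a prefix (as does zuda), so the same rule applies.
So suseg → sususeg.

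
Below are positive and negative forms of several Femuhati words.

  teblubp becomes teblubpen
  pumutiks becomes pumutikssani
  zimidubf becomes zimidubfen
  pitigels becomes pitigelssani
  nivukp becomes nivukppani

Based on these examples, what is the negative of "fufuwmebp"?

teblubp and nivukp both end in -p yet inflect differently (teblubpen, nivukppani), so the final letter is not what conditions the rule; the second-to-last letter is.
"fufuwmebp" has second-to-last letter 'b'. The stems whose second-to-last letter is 'b' (teblubp → teblubpen, zimidubf → zimidubfen) add -en.
So fufuwmebp → fufuwmebpen.

fufuwmebpen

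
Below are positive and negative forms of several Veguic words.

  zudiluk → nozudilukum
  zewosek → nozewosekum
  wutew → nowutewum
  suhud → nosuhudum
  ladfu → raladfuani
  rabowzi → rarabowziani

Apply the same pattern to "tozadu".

ratozaduani

zudiluk and ladfu both have last vowel 'u' yet inflect differently (nozudilukum, raladfuani), so the last vowel is not what conditions the rule; whether the stem ends in a vowel or a consonant is.
"tozadu" ends in a vowel. The stems ending in a vowel (ladfu → raladfuani, rabowzi → rarabowziani) add ra- … -ani around the stem.
The other pattern: stems ending in a consonant add no- … -um around the stem.
So tozadu → ratozaduani.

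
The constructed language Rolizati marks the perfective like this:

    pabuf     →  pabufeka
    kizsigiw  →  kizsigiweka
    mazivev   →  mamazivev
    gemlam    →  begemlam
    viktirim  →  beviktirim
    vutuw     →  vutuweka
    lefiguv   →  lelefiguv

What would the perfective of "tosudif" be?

lefiguv and vutuw both have last vowel 'u' yet inflect differently (lelefiguv, vutuweka), so the last vowel is not what conditions the rule; the final letter is.
"tosudif" ends in -f. The one such stem in the data (pabuf → pabufeka) adds -eka, so the same rule applies.
The other patterns: stems ending in -v repeat the first consonant+vowel as a prefix; stems ending in -m add the prefix be-.
So tosudif → tosudifeka.

tosudifeka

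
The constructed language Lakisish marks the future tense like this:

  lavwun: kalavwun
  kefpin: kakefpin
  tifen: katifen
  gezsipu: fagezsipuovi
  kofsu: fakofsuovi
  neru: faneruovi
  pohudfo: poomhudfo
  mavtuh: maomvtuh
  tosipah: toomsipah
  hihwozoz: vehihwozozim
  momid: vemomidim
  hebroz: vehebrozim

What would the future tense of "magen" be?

lavwun and gezsipu both have last vowel 'u' yet inflect differently (kalavwun, fagezsipuovi), so the last vowel is not what conditions the rule; the final letter is.
"magen" ends in -n. The stems ending in -n (lavwun → kalavwun, kefpin → kakefpin, tifen → katifen) add the prefix ka-.
So magen → kamagen.

kamagen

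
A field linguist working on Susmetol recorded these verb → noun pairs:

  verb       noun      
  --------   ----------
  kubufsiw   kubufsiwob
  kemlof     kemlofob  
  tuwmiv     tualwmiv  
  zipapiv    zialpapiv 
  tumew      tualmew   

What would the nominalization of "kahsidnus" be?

kubufsiw and tumew both end in -w yet inflect differently (kubufsiwob, tualmew), so the final letter is not what conditions the rule; the first letter is.
"kahsidnus" begins with k-. The stems beginning with k- (kubufsiw → kubufsiwob, kemlof → kemlofob) add -ob.
So kahsidnus → kahsidnusob.

kahsidnusob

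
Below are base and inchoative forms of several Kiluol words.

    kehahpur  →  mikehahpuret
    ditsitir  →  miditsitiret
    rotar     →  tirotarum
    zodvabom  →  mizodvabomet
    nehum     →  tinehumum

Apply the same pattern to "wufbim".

tiwufbimum

zodvabom and nehum both end in -m yet inflect differently (mizodvabomet, tinehumum), so the final letter is not what conditions the rule; the number of vowels is.
"wufbim" has 2 vowels. The stems with 2 vowels (nehum → tinehumum, rotar → tirotarum) add ti- … -um around the stem.
So wufbim → tiwufbimum.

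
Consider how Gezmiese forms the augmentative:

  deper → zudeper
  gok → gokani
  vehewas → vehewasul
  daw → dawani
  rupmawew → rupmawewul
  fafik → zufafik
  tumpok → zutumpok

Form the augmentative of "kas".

gok and tumpok both end in -k yet inflect differently (gokani, zutumpok), so the final letter is not what conditions the rule; the number of vowels is.
"kas" has 1 vowel. The stems with 1 vowel (daw → dawani, gok → gokani) add -ani.
The other patterns: stems with 2 vowels add the prefix zu-; stems with 3 vowels add -ul.
So kas → kasani.

kasani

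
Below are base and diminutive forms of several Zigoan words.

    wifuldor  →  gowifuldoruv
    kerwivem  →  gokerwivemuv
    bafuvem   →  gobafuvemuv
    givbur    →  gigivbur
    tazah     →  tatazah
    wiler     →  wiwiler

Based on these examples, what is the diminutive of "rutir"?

wiler and wifuldor both end in -r yet inflect differently (wiwiler, gowifuldoruv), so the final letter is not what conditions the rule; the number of vowels is.
"rutir" has 2 vowels. The stems with 2 vowels (tazah → tatazah, wiler → wiwiler, givbur → gigivbur) repeat the first consonant+vowel as a prefix.
So rutir → rurutir.

rurutir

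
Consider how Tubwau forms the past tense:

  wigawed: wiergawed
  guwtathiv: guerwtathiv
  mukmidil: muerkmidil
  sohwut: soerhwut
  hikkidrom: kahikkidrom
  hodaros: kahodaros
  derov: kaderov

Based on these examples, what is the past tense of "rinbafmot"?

karinbafmot

derov and guwtathiv both end in -v yet inflect differently (kaderov, guerwtathiv), so the final letter is not what conditions the rule; the last vowel is.
"rinbafmot" has last vowel 'o'. The stems whose last vowel is 'o' (hikkidrom → kahikkidrom, derov → kaderov, hodaros → kahodaros) add the prefix ka-.
So rinbafmot → karinbafmot.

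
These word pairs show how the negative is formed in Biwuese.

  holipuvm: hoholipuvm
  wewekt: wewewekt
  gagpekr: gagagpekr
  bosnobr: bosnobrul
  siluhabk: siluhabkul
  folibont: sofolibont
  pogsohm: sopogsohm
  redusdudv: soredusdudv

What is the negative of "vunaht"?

gagpekr and bosnobr both end in -r yet inflect differently (gagagpekr, bosnobrul), so the final letter is not what conditions the rule; the second-to-last letter is.
"vunaht" has second-to-last letter 'h'. The one such stem in the data (pogsohm → sopogsohm) adds the prefix so-, so the same rule applies.
So vunaht → sovunaht.

sovunaht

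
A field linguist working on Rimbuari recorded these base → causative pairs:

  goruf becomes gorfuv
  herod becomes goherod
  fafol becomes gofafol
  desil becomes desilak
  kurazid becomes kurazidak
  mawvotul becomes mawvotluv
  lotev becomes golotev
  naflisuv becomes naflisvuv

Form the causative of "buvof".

gobuvof

"buvof" has last vowel 'o'. The stems whose last vowel is 'o' (fafol → gofafol, herod → goherod) add the prefix go-.
So buvof → gobuvof.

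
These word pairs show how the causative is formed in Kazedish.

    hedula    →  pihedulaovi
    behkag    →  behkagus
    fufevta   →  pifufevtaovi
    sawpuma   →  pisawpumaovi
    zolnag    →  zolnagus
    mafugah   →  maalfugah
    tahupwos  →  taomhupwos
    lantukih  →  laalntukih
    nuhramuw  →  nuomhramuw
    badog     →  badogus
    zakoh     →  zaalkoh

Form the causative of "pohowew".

mafugah and behkag both have last vowel 'a' yet inflect differently (maalfugah, behkagus), so the last vowel is not what conditions the rule; the final letter is.
"pohowew" ends in -w. The one such stem in the data (nuhramuw → nuomhramuw) inserts -om- after the first vowel (as does tahupwos), so the same rule applies.
So pohowew → poomhowew.

poomhowew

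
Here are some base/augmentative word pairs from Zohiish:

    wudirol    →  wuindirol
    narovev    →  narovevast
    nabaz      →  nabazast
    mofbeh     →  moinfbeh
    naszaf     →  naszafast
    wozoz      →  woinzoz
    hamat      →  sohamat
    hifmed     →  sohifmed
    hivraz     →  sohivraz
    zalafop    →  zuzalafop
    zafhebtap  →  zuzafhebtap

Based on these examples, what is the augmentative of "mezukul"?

meinzukul

nabaz and hivraz both end in -z yet inflect differently (nabazast, sohivraz), so the final letter is not what conditions the rule; the first letter is.
"mezukul" begins with m-. The one such stem in the data (mofbeh → moinfbeh) inserts -in- after the first vowel (as do wudirol, wozoz), so the same rule applies.
The other patterns: stems beginning with n- add -ast; stems beginning with z- add the prefix zu-; stems beginning with h- add the prefix so-.
So mezukul → meinzukul.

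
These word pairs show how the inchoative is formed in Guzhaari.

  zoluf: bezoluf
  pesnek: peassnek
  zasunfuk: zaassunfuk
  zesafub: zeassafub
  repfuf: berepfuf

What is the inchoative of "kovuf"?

bekovuf

"kovuf" ends in -f. The stems ending in -f (zoluf → bezoluf, repfuf → berepfuf) add the prefix be-.
The other pattern: stems ending in -b or -k insert -as- after the first vowel.
So kovuf → bekovuf.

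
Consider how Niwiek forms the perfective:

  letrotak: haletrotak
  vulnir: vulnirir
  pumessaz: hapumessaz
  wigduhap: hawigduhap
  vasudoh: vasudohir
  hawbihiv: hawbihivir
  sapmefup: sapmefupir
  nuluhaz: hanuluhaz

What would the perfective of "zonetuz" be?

zonetuzir

wigduhap and sapmefup both end in -p yet inflect differently (hawigduhap, sapmefupir), so the final letter is not what conditions the rule; the last vowel is.
"zonetuz" has last vowel 'u'. The one such stem in the data (sapmefup → sapmefupir) adds -ir, so the same rule applies.
So zonetuz → zonetuzir.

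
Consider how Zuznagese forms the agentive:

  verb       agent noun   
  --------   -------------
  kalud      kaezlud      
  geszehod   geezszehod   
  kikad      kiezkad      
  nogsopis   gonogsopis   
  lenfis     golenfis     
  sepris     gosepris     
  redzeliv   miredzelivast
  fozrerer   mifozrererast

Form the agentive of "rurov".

nogsopis and redzeliv both have last vowel 'i' yet inflect differently (gonogsopis, miredzelivast), so the last vowel is not what conditions the rule; the final letter is.
"rurov" ends in -v. The one such stem in the data (redzeliv → miredzelivast) adds mi- … -ast around the stem, so the same rule applies.
The other patterns: stems ending in -d insert -ez- after the first vowel; stems ending in -s add the prefix go-.
So rurov → mirurovast.

mirurovast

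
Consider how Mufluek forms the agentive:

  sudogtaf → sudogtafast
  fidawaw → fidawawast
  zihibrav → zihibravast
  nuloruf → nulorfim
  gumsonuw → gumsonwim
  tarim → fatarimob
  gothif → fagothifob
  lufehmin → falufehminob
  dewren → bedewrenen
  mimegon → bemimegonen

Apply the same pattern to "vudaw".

sudogtaf and nuloruf both end in -f yet inflect differently (sudogtafast, nulorfim), so the final letter is not what conditions the rule; the last vowel is.
"vudaw" has last vowel 'a'. The stems whose last vowel is 'a' (sudogtaf → sudogtafast, fidawaw → fidawawast, zihibrav → zihibravast) add -ast.
The other patterns: stems whose last vowel is 'u' delete the last vowel and add -im; stems whose last vowel is 'i' add fa- … -ob around the stem; stems whose last vowel is 'e' or 'o' add be- … -en around the stem.
So vudaw → vudawast.

vudawast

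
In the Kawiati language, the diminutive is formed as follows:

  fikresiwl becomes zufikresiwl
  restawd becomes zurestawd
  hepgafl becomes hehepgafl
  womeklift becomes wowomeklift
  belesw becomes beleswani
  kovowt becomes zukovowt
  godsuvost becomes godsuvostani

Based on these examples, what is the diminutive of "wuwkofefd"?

"wuwkofefd" has second-to-last letter 'f'. The stems whose second-to-last letter is 'f' (hepgafl → hehepgafl, womeklift → wowomeklift) repeat the first consonant+vowel as a prefix.
So wuwkofefd → wuwuwkofefd.

wuwuwkofefd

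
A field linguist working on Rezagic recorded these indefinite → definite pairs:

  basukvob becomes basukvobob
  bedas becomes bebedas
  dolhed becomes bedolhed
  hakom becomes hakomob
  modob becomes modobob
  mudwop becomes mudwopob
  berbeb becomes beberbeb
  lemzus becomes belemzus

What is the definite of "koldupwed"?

bekoldupwed

basukvob and berbeb both end in -b yet inflect differently (basukvobob, beberbeb), so the final letter is not what conditions the rule; the last vowel is.
"koldupwed" has last vowel 'e'. The stems whose last vowel is 'e' (dolhed → bedolhed, berbeb → beberbeb) add the prefix be-.
The other pattern: stems whose last vowel is 'o' add -ob.
So koldupwed → bekoldupwed.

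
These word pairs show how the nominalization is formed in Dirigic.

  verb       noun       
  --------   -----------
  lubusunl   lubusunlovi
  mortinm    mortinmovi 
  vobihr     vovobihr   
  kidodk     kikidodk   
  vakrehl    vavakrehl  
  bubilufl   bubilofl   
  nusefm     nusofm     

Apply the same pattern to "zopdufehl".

lubusunl and vakrehl both end in -l yet inflect differently (lubusunlovi, vavakrehl), so the final letter is not what conditions the rule; the second-to-last letter is.
"zopdufehl" has second-to-last letter 'h'. The stems whose second-to-last letter is 'h' (vobihr → vovobihr, vakrehl → vavakrehl) repeat the first consonant+vowel as a prefix.
The other patterns: stems whose second-to-last letter is 'n' add -ovi; stems whose second-to-last letter is 'f' change the last vowel to 'o'.
So zopdufehl → zozopdufehl.

zozopdufehl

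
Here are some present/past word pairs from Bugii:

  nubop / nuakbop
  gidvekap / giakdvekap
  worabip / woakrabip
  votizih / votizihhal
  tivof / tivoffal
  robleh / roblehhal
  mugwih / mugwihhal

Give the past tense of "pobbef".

pobbeffal

worabip and votizih both have last vowel 'i' yet inflect differently (woakrabip, votizihhal), so the last vowel is not what conditions the rule; the final letter is.
"pobbef" ends in -f. The one such stem in the data (tivof → tivoffal) doubles the final consonant and adds -al (as do votizih, robleh), so the same rule applies.
The other pattern: stems ending in -p insert -ak- after the first vowel.
So pobbef → pobbeffal.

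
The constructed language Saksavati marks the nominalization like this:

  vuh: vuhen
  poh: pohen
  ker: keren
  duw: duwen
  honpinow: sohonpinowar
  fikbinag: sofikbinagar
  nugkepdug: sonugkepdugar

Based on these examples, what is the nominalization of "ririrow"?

duw and honpinow both end in -w yet inflect differently (duwen, sohonpinowar), so the final letter is not what conditions the rule; the number of vowels is.
"ririrow" has 3 vowels. The stems with 3 vowels (honpinow → sohonpinowar, fikbinag → sofikbinagar, nugkepdug → sonugkepdugar) add so- … -ar around the stem.
So ririrow → soririrowar.

soririrowar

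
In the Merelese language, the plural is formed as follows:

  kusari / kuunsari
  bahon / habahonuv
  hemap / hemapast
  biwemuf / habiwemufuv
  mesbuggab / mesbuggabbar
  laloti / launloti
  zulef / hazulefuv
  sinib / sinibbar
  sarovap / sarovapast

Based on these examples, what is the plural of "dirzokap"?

dirzokapast

sinib and laloti both have last vowel 'i' yet inflect differently (sinibbar, launloti), so the last vowel is not what conditions the rule; the final letter is.
"dirzokap" ends in -p. The stems ending in -p (sarovap → sarovapast, hemap → hemapast) add -ast.
The other patterns: stems ending in -b double the final consonant and add -ar; stems ending in -i insert -un- after the first vowel; stems ending in -f or -n add ha- … -uv around the stem.
So dirzokap → dirzokapast.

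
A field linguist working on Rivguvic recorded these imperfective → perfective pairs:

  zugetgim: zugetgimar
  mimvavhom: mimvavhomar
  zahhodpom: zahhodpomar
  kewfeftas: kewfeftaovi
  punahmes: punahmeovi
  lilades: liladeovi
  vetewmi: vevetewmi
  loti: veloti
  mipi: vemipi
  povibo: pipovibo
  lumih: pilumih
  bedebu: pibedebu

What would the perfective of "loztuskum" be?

zugetgim and vetewmi both have last vowel 'i' yet inflect differently (zugetgimar, vevetewmi), so the last vowel is not what conditions the rule; the final letter is.
"loztuskum" ends in -m. The stems ending in -m (zugetgim → zugetgimar, mimvavhom → mimvavhomar, zahhodpom → zahhodpomar) add -ar.
The other patterns: stems ending in -s drop the final letter and add -ovi; stems ending in -i add the prefix ve-; stems ending in -h, -o or -u add the prefix pi-.
So loztuskum → loztuskumar.

loztuskumar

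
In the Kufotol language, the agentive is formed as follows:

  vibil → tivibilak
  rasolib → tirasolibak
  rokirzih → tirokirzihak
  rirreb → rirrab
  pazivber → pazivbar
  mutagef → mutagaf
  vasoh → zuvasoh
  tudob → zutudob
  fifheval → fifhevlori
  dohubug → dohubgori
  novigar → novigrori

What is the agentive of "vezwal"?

"vezwal" has last vowel 'a'. The stems whose last vowel is 'a' (fifheval → fifhevlori, novigar → novigrori) delete the last vowel and add -ori.
The other patterns: stems whose last vowel is 'i' add ti- … -ak around the stem; stems whose last vowel is 'e' change the last vowel to 'a'; stems whose last vowel is 'o' add the prefix zu-.
So vezwal → vezwlori.

vezwlori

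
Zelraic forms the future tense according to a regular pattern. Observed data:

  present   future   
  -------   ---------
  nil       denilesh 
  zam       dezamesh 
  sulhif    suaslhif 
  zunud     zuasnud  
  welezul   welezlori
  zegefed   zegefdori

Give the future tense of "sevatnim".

nil and welezul both end in -l yet inflect differently (denilesh, welezlori), so the final letter is not what conditions the rule; the number of vowels is.
"sevatnim" has 3 vowels. The stems with 3 vowels (welezul → welezlori, zegefed → zegefdori) delete the last vowel and add -ori.
The other patterns: stems with 1 vowel add de- … -esh around the stem; stems with 2 vowels insert -as- after the first vowel.
So sevatnim → sevatnmori.

sevatnmori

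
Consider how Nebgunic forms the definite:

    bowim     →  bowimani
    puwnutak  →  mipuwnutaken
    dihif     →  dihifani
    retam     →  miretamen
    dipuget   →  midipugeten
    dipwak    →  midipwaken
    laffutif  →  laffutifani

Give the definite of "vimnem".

bowim and retam both end in -m yet inflect differently (bowimani, miretamen), so the final letter is not what conditions the rule; the last vowel is.
"vimnem" has last vowel 'e'. The one such stem in the data (dipuget → midipugeten) adds mi- … -en around the stem, so the same rule applies.
So vimnem → mivimnemen.

mivimnemen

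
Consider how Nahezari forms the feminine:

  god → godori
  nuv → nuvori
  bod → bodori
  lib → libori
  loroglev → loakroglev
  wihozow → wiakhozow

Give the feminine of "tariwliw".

taakriwliw

nuv and loroglev both end in -v yet inflect differently (nuvori, loakroglev), so the final letter is not what conditions the rule; the number of vowels is.
"tariwliw" has 3 vowels. The stems with 3 vowels (loroglev → loakroglev, wihozow → wiakhozow) insert -ak- after the first vowel.
The other pattern: stems with 1 vowel add -ori.
So tariwliw → taakriwliw.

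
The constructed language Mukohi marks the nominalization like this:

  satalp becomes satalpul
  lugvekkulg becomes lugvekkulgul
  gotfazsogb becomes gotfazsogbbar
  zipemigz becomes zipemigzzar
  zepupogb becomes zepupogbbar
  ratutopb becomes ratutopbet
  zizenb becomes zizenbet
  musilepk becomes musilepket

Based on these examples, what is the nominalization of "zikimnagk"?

zikimnagkkar

gotfazsogb and ratutopb both end in -b yet inflect differently (gotfazsogbbar, ratutopbet), so the final letter is not what conditions the rule; the second-to-last letter is.
"zikimnagk" has second-to-last letter 'g'. The stems whose second-to-last letter is 'g' (gotfazsogb → gotfazsogbbar, zipemigz → zipemigzzar, zepupogb → zepupogbbar) double the final consonant and add -ar.
The other patterns: stems whose second-to-last letter is 'l' add -ul; stems whose second-to-last letter is 'n' or 'p' add -et.
So zikimnagk → zikimnagkkar.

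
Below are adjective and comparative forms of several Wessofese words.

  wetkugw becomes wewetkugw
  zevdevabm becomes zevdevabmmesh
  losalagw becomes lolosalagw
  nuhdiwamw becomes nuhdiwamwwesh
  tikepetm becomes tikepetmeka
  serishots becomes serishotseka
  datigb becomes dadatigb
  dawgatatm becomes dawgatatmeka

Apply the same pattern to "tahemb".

losalagw and nuhdiwamw both end in -w yet inflect differently (lolosalagw, nuhdiwamwwesh), so the final letter is not what conditions the rule; the second-to-last letter is.
"tahemb" has second-to-last letter 'm'. The one such stem in the data (nuhdiwamw → nuhdiwamwwesh) doubles the final consonant and adds -esh (as does zevdevabm), so the same rule applies.
The other patterns: stems whose second-to-last letter is 'g' repeat the first consonant+vowel as a prefix; stems whose second-to-last letter is 't' add -eka.
So tahemb → tahembbesh.

tahembbesh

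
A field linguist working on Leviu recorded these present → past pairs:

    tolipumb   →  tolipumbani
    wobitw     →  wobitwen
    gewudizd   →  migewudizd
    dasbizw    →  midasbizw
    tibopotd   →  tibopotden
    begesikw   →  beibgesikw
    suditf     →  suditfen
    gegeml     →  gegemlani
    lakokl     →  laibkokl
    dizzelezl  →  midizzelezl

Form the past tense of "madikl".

tibopotd and gewudizd both end in -d yet inflect differently (tibopotden, migewudizd), so the final letter is not what conditions the rule; the second-to-last letter is.
"madikl" has second-to-last letter 'k'. The stems whose second-to-last letter is 'k' (lakokl → laibkokl, begesikw → beibgesikw) insert -ib- after the first vowel.
The other patterns: stems whose second-to-last letter is 't' add -en; stems whose second-to-last letter is 'm' add -ani; stems whose second-to-last letter is 'z' add the prefix mi-.
So madikl → maibdikl.

maibdikl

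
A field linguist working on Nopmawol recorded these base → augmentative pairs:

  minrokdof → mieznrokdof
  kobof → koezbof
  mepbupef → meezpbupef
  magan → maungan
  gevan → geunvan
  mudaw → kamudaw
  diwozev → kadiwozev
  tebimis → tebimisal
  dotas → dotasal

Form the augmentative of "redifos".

redifosal

magan and mudaw both have last vowel 'a' yet inflect differently (maungan, kamudaw), so the last vowel is not what conditions the rule; the final letter is.
"redifos" ends in -s. The stems ending in -s (tebimis → tebimisal, dotas → dotasal) add -al.
So redifos → redifosal.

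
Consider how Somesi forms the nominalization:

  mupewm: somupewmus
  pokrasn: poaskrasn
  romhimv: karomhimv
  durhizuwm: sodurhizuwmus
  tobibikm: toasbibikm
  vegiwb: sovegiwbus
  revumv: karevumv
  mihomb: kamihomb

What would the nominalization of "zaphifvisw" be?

zaasphifvisw

"zaphifvisw" has second-to-last letter 's'. The one such stem in the data (pokrasn → poaskrasn) inserts -as- after the first vowel (as does tobibikm), so the same rule applies.
So zaphifvisw → zaasphifvisw.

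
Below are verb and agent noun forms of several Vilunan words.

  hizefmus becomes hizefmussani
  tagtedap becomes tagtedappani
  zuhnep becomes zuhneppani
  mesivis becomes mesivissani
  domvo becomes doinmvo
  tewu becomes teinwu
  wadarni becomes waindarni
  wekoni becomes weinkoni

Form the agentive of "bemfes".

hizefmus and tewu both have last vowel 'u' yet inflect differently (hizefmussani, teinwu), so the last vowel is not what conditions the rule; whether the stem ends in a vowel or a consonant is.
"bemfes" ends in a consonant. The stems ending in a consonant (hizefmus → hizefmussani, tagtedap → tagtedappani, zuhnep → zuhneppani) double the final consonant and add -ani.
So bemfes → bemfessani.

bemfessani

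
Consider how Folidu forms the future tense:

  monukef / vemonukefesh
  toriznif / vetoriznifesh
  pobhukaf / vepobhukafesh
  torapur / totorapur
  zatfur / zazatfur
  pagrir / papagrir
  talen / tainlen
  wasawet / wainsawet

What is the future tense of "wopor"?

"wopor" ends in -r. The stems ending in -r (torapur → totorapur, zatfur → zazatfur, pagrir → papagrir) repeat the first consonant+vowel as a prefix.
So wopor → wowopor.

wowopor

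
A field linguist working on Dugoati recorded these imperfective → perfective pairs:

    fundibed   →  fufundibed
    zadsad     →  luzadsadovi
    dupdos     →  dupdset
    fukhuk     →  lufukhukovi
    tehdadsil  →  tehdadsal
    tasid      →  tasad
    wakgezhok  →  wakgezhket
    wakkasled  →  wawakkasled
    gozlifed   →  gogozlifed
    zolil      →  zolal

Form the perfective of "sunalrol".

sunalrlet

"sunalrol" has last vowel 'o'. The stems whose last vowel is 'o' (dupdos → dupdset, wakgezhok → wakgezhket) delete the last vowel and add -et.
The other patterns: stems whose last vowel is 'e' repeat the first consonant+vowel as a prefix; stems whose last vowel is 'i' change the last vowel to 'a'; stems whose last vowel is 'a' or 'u' add lu- … -ovi around the stem.
So sunalrol → sunalrlet.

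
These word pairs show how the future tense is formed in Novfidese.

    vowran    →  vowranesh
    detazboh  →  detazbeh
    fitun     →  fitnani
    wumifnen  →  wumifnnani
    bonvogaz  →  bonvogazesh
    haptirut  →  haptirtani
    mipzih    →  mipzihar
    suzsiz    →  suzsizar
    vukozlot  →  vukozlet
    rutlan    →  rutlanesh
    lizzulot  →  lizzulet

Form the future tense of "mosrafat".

vukozlot and haptirut both end in -t yet inflect differently (vukozlet, haptirtani), so the final letter is not what conditions the rule; the last vowel is.
"mosrafat" has last vowel 'a'. The stems whose last vowel is 'a' (vowran → vowranesh, bonvogaz → bonvogazesh, rutlan → rutlanesh) add -esh.
The other patterns: stems whose last vowel is 'o' change the last vowel to 'e'; stems whose last vowel is 'e' or 'u' delete the last vowel and add -ani; stems whose last vowel is 'i' add -ar.
So mosrafat → mosrafatesh.

mosrafatesh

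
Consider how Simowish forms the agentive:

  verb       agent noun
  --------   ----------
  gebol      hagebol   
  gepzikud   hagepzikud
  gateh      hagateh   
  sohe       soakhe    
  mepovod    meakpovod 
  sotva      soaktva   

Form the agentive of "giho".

hagiho

gepzikud and mepovod both end in -d yet inflect differently (hagepzikud, meakpovod), so the final letter is not what conditions the rule; the first letter is.
"giho" begins with g-. The stems beginning with g- (gebol → hagebol, gepzikud → hagepzikud, gateh → hagateh) add the prefix ha-.
The other pattern: stems beginning with m- or s- insert -ak- after the first vowel.
So giho → hagiho.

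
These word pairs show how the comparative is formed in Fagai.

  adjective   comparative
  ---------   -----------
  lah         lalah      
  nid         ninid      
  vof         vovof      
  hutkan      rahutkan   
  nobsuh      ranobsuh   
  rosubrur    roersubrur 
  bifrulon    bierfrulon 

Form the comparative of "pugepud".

puergepud

lah and nobsuh both end in -h yet inflect differently (lalah, ranobsuh), so the final letter is not what conditions the rule; the number of vowels is.
"pugepud" has 3 vowels. The stems with 3 vowels (rosubrur → roersubrur, bifrulon → bierfrulon) insert -er- after the first vowel.
The other patterns: stems with 1 vowel repeat the first consonant+vowel as a prefix; stems with 2 vowels add the prefix ra-.
So pugepud → puergepud.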